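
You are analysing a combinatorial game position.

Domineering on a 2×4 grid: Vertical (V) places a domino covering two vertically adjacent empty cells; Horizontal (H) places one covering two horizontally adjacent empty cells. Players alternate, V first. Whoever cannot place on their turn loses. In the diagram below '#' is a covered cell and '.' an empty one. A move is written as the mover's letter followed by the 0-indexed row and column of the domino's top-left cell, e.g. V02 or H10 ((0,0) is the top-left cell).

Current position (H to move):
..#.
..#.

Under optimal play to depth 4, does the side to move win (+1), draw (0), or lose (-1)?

value(..#./..#., H) = +1

ply 1, H at ..#./..#. | H00=+1→###./..#.*; H10=+1→..#./###.
ply 2, V at ###./..#. | V03=-1→####/..##*
ply 3, H at ####/..## | H10=+1→####/####*
ply 4: ####/#### is terminal -1 (V); from ..#./..#. depth 4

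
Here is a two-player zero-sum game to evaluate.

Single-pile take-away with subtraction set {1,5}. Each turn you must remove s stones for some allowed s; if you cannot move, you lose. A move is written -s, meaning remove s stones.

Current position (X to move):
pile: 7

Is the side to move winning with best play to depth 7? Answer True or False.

p1 X@[7]: -1[6]+1* -5[2]+1
p2 O@[6]: -1[5]-1* -5[1]-1
p3 X@[5]: -1[4]+1* -5[0]+1
p4 O@[4]: -1[3]-1*
p5 X@[3]: -1[2]+1*
p6 O@[2]: -1[1]-1*
p7 X@[1]: -1[0]+1*
p8 O@[0] terminal -1; root [7] d7

X winning at [7]: True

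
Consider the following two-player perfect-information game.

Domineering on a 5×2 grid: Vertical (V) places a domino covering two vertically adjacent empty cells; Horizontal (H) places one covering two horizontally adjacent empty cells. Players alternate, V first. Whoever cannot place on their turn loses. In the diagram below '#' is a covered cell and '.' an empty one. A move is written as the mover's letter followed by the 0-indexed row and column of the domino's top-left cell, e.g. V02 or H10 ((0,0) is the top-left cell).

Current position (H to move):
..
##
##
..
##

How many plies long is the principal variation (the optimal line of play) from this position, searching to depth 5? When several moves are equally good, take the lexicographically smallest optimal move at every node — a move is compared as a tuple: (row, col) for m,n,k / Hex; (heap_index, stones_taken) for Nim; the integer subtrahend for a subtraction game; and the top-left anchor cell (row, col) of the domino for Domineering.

PV length from [../##/##/../##]: 1 ply

ply 1, H at ../##/##/../## | H00=+1→##/##/##/../##*; H30=+1→../##/##/##/##
ply 2: ##/##/##/../## is terminal -1 (V); from ../##/##/../## depth 5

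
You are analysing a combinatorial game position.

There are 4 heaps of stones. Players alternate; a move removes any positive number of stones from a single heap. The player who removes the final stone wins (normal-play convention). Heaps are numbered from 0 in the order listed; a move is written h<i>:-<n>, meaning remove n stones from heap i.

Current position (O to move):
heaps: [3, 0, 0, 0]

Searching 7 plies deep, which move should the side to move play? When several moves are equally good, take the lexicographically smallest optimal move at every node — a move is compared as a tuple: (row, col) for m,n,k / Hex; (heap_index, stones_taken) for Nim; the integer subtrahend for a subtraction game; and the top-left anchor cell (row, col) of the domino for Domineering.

O's best at [(3,0,0,0)]: h0:-3

ply 1, O at (3,0,0,0) | h0:-1=-1→(2,0,0,0); h0:-2=-1→(1,0,0,0); h0:-3=+1→(0,0,0,0)*
ply 2: (0,0,0,0) is terminal -1 (X); from (3,0,0,0) depth 7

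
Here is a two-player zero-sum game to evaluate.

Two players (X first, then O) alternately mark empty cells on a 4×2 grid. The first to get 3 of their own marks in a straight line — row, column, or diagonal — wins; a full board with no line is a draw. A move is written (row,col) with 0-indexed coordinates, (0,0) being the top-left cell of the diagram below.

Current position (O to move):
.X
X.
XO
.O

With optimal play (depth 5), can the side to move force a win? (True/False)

ply 1, O at .X/X./XO/.O | (0,0)=-1→OX/X./XO/.O; (1,1)=+1→.X/XO/XO/.O*; (3,0)=-1→.X/X./XO/OO
ply 2: .X/XO/XO/.O is terminal -1 (X); from .X/X./XO/.O depth 5

O winning at [.X/X./XO/.O]: True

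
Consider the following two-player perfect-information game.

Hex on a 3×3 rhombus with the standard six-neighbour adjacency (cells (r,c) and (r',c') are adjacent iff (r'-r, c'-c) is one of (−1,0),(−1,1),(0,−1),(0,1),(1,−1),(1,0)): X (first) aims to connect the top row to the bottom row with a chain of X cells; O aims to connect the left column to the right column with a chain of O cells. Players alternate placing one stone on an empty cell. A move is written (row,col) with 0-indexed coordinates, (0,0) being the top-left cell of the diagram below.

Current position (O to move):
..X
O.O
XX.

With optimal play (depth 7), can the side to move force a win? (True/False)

[..X/O.O/XX.] O move#1: (0,0):-1/O.X/O.O/XX., (0,1):-1/.OX/O.O/XX., (1,1):+1/..X/OOO/XX.*, (2,2):-1/..X/O.O/XXO
[..X/OOO/XX.] end (terminal -1, X#2); searched ..X/O.O/XX. to 7

O winning at [..X/O.O/XX.]: True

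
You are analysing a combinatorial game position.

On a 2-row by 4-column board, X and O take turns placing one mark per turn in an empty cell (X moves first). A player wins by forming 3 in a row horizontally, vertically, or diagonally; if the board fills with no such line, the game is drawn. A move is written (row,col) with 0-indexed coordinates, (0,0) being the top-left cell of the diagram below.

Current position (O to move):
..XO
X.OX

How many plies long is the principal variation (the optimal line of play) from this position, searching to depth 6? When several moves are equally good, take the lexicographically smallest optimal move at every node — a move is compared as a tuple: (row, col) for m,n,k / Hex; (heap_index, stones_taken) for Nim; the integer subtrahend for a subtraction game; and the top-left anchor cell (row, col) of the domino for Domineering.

PV length from [..XO/X.OX]: 3 plies

p1 O@[..XO/X.OX]: (0,0)[O.XO/X.OX]+0* (0,1)[.OXO/X.OX]+0 (1,1)[..XO/XOOX]+0
p2 X@[O.XO/X.OX]: (0,1)[OXXO/X.OX]+0* (1,1)[O.XO/XXOX]+0
p3 O@[OXXO/X.OX]: (1,1)[OXXO/XOOX]+0*
p4 X@[OXXO/XOOX] terminal +0; root [..XO/X.OX] d6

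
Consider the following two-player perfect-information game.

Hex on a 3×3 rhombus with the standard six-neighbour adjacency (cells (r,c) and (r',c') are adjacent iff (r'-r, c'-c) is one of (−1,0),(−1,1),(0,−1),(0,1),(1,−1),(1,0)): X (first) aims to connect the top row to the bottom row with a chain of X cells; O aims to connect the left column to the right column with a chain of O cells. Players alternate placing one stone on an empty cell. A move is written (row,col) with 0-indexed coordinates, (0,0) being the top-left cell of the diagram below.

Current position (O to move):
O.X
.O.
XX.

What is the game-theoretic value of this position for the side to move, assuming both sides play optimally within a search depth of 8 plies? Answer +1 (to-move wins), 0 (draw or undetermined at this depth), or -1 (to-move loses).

value(O.X/.O./XX., O) = +1

ply 1, O at O.X/.O./XX. | (0,1)=-1→OOX/.O./XX.; (1,0)=-1→O.X/OO./XX.; (1,2)=+1→O.X/.OO/XX.*; (2,2)=-1→O.X/.O./XXO
ply 2, X at O.X/.OO/XX. | (0,1)=-1→OXX/.OO/XX.*; (1,0)=-1→O.X/XOO/XX.; (2,2)=-1→O.X/.OO/XXX
ply 3, O at OXX/.OO/XX. | (1,0)=+1→OXX/OOO/XX.*; (2,2)=-1→OXX/.OO/XXO
ply 4: OXX/OOO/XX. is terminal -1 (X); from O.X/.O./XX. depth 8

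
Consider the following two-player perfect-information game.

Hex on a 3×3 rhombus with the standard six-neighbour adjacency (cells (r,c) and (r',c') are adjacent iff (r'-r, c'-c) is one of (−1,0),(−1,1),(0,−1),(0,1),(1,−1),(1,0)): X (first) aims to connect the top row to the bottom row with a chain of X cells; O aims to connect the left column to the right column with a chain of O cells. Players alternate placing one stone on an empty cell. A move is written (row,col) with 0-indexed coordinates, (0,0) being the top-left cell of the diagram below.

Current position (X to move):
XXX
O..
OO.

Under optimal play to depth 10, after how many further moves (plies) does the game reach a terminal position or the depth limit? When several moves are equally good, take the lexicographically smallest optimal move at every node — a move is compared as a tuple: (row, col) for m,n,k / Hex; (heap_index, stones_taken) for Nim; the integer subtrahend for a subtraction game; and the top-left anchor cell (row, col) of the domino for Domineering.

PV length from [XXX/O../OO.]: 2 plies

p1 X@[XXX/O../OO.]: (1,1)[XXX/OX./OO.]-1* (1,2)[XXX/O.X/OO.]-1 (2,2)[XXX/O../OOX]-1
p2 O@[XXX/OX./OO.]: (1,2)[XXX/OXO/OO.]+1* (2,2)[XXX/OX./OOO]+1
p3 X@[XXX/OXO/OO.] terminal -1; root [XXX/O../OO.] d10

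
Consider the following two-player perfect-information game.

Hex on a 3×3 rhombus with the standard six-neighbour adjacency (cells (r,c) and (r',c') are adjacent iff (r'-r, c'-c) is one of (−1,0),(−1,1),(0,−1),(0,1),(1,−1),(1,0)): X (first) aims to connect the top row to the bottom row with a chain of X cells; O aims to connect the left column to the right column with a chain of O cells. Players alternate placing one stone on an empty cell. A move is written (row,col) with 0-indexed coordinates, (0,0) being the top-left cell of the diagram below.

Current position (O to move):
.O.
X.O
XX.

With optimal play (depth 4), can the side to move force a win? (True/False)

[.O./X.O/XX.] O move#1: (0,0):+1/OO./X.O/XX.*, (0,2):-1/.OO/X.O/XX., (1,1):-1/.O./XOO/XX., (2,2):-1/.O./X.O/XXO
[OO./X.O/XX.] X move#2: (0,2):-1/OOX/X.O/XX.*, (1,1):-1/OO./XXO/XX., (2,2):-1/OO./X.O/XXX
[OOX/X.O/XX.] O move#3: (1,1):+1/OOX/XOO/XX.*, (2,2):-1/OOX/X.O/XXO
[OOX/XOO/XX.] end (terminal -1, X#4); searched .O./X.O/XX. to 4

O winning at [.O./X.O/XX.]: True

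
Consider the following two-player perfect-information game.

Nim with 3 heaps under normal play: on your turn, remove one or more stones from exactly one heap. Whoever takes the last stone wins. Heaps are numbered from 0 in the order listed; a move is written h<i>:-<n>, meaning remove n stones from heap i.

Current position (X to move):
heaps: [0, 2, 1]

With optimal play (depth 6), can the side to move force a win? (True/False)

X winning at [(0,2,1)]: True

[(0,2,1)] X move#1: h1:-1:+1/(0,1,1)*, h1:-2:-1/(0,0,1), h2:-1:-1/(0,2,0)
[(0,1,1)] O move#2: h1:-1:-1/(0,0,1)*, h2:-1:-1/(0,1,0)
[(0,0,1)] X move#3: h2:-1:+1/(0,0,0)*
[(0,0,0)] end (terminal -1, O#4); searched (0,2,1) to 6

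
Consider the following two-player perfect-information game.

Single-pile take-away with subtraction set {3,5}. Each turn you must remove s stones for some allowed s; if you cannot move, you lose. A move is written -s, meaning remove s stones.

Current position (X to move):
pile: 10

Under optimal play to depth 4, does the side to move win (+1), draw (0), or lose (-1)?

[10] X move#1: -3:-1/7*, -5:-1/5
[7] O move#2: -3:-1/4, -5:+1/2*
[2] end (terminal -1, X#3); searched 10 to 4

value(10, X) = -1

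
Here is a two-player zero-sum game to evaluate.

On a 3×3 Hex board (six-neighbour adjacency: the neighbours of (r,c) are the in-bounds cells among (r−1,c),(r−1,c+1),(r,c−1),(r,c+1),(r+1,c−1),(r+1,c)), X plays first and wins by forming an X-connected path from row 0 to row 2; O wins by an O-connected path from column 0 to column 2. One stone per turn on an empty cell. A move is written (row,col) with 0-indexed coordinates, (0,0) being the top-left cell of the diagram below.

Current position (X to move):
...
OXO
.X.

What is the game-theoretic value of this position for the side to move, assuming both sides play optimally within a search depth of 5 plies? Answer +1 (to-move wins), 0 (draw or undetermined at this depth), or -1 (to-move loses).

value(.../OXO/.X., X) = +1

p1 X@[.../OXO/.X.]: (0,0)[X../OXO/.X.]+1* (0,1)[.X./OXO/.X.]+1 (0,2)[..X/OXO/.X.]+1 (2,0)[.../OXO/XX.]+1 (2,2)[.../OXO/.XX]+1
p2 O@[X../OXO/.X.]: (0,1)[XO./OXO/.X.]-1* (0,2)[X.O/OXO/.X.]-1 (2,0)[X../OXO/OX.]-1 (2,2)[X../OXO/.XO]-1
p3 X@[XO./OXO/.X.]: (0,2)[XOX/OXO/.X.]+1* (2,0)[XO./OXO/XX.]-1 (2,2)[XO./OXO/.XX]-1
p4 O@[XOX/OXO/.X.] terminal -1; root [.../OXO/.X.] d5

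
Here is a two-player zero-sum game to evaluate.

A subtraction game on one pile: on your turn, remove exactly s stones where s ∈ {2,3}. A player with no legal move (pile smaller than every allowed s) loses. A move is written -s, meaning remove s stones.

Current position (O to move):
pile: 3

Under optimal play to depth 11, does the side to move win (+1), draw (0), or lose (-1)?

[3] O move#1: -2:+1/1*, -3:+1/0
[1] end (terminal -1, X#2); searched 3 to 11

value(3, O) = +1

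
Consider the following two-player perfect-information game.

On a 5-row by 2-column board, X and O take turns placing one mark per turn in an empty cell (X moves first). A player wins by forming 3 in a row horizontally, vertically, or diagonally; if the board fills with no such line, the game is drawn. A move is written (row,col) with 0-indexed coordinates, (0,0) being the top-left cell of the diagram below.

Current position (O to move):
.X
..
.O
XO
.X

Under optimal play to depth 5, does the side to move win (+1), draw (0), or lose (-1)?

value(.X/../.O/XO/.X, O) = +1

p1 O@[.X/../.O/XO/.X]: (0,0)[OX/../.O/XO/.X]+0 (1,0)[.X/O./.O/XO/.X]+0 (1,1)[.X/.O/.O/XO/.X]+1* (2,0)[.X/../OO/XO/.X]+0 (4,0)[.X/../.O/XO/OX]+0
p2 X@[.X/.O/.O/XO/.X] terminal -1; root [.X/../.O/XO/.X] d5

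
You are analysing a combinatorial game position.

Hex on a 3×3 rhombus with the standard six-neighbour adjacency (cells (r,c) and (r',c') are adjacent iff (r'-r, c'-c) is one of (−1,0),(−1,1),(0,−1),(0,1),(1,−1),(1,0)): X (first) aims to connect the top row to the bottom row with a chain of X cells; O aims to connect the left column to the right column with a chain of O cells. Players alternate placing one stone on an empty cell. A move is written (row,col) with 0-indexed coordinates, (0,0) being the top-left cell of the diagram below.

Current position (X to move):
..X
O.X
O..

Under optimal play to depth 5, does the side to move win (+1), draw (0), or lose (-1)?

value(..X/O.X/O.., X) = +1

p1 X@[..X/O.X/O..]: (0,0)[X.X/O.X/O..]+1* (0,1)[.XX/O.X/O..]+1 (1,1)[..X/OXX/O..]+1 (2,1)[..X/O.X/OX.]+1 (2,2)[..X/O.X/O.X]+1
p2 O@[X.X/O.X/O..]: (0,1)[XOX/O.X/O..]-1* (1,1)[X.X/OOX/O..]-1 (2,1)[X.X/O.X/OO.]-1 (2,2)[X.X/O.X/O.O]-1
p3 X@[XOX/O.X/O..]: (1,1)[XOX/OXX/O..]+1* (2,1)[XOX/O.X/OX.]+1 (2,2)[XOX/O.X/O.X]+1
p4 O@[XOX/OXX/O..]: (2,1)[XOX/OXX/OO.]-1* (2,2)[XOX/OXX/O.O]-1
p5 X@[XOX/OXX/OO.]: (2,2)[XOX/OXX/OOX]+1*
p6 O@[XOX/OXX/OOX] terminal -1; root [..X/O.X/O..] d5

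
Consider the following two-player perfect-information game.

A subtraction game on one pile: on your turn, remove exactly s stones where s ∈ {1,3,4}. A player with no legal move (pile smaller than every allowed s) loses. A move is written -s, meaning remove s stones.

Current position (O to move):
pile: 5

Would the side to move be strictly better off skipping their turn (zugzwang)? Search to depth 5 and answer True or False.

zugzwang(5, O) = False

p1 O@[5]: -1[4]-1 -3[2]+1* -4[1]-1
p2 X@[2]: -1[1]-1*
p3 O@[1]: -1[0]+1*
p4 X@[0] terminal -1; root [5] d5
suppose O passes — search the same position with X to move:
pass> p1 X@[5]: -1[4]-1 -3[2]+1* -4[1]-1
pass> p2 O@[2]: -1[1]-1*
pass> p3 X@[1]: -1[0]+1*
pass> p4 O@[0] terminal -1; root [5] d5
for O: play +1, pass -1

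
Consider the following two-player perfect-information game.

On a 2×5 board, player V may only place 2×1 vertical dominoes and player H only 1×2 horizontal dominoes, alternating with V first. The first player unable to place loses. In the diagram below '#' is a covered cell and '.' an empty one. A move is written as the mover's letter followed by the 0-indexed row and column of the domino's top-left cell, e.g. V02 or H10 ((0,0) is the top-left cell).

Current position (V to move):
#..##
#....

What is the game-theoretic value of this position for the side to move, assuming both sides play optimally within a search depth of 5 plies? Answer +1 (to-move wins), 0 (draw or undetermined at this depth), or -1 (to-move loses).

ply 1, V at #..##/#.... | V01=-1→##.##/##...; V02=+1→#.###/#.#..*
ply 2, H at #.###/#.#.. | H13=-1→#.###/#.###*
ply 3, V at #.###/#.### | V01=+1→#####/#####*
ply 4: #####/##### is terminal -1 (H); from #..##/#.... depth 5

value(#..##/#...., V) = +1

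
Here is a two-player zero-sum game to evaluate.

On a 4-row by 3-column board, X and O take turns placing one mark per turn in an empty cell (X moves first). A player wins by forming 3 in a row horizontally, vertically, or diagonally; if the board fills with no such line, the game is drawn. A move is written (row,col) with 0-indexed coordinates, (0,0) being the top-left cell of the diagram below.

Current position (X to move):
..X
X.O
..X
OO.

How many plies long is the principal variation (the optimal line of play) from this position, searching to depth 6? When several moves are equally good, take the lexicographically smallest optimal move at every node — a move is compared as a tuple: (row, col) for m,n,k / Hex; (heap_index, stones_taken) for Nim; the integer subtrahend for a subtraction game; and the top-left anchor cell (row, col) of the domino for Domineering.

PV length from [..X/X.O/..X/OO.]: 2 plies

ply 1, X at ..X/X.O/..X/OO. | (0,0)=-1→X.X/X.O/..X/OO.*; (0,1)=-1→.XX/X.O/..X/OO.; (1,1)=-1→..X/XXO/..X/OO.; (2,0)=-1→..X/X.O/X.X/OO.; (2,1)=-1→..X/X.O/.XX/OO.; (3,2)=-1→..X/X.O/..X/OOX
ply 2, O at X.X/X.O/..X/OO. | (0,1)=-1→XOX/X.O/..X/OO.; (1,1)=-1→X.X/XOO/..X/OO.; (2,0)=-1→X.X/X.O/O.X/OO.; (2,1)=+1→X.X/X.O/.OX/OO.*; (3,2)=+1→X.X/X.O/..X/OOO
ply 3: X.X/X.O/.OX/OO. is terminal -1 (X); from ..X/X.O/..X/OO. depth 6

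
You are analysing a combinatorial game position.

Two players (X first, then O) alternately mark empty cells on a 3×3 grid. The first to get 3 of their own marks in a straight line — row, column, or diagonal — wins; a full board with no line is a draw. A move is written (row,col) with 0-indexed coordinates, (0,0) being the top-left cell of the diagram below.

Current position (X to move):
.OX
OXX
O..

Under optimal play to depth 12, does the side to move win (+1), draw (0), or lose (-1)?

[.OX/OXX/O..] X move#1: (0,0):+0/XOX/OXX/O.., (2,1):-1/.OX/OXX/OX., (2,2):+1/.OX/OXX/O.X*
[.OX/OXX/O.X] end (terminal -1, O#2); searched .OX/OXX/O.. to 12

value(.OX/OXX/O.., X) = +1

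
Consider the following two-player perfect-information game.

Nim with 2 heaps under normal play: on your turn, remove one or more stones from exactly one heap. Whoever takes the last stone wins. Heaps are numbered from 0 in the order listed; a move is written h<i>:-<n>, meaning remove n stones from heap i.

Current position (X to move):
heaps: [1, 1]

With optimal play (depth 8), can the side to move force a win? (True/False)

p1 X@[(1,1)]: h0:-1[(0,1)]-1* h1:-1[(1,0)]-1
p2 O@[(0,1)]: h1:-1[(0,0)]+1*
p3 X@[(0,0)] terminal -1; root [(1,1)] d8

X winning at [(1,1)]: False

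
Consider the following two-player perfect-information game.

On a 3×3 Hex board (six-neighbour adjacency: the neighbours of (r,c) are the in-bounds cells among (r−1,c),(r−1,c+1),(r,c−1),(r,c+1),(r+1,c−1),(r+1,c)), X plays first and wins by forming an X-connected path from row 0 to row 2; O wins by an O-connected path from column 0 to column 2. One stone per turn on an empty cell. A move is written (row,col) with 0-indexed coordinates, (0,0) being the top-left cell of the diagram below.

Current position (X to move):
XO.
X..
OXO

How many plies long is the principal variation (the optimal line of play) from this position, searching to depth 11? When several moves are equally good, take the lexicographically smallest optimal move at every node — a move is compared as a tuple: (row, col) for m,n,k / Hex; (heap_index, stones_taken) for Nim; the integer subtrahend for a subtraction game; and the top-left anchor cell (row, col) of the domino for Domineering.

PV length from [XO./X../OXO]: 3 plies

p1 X@[XO./X../OXO]: (0,2)[XOX/X../OXO]+1* (1,1)[XO./XX./OXO]+1 (1,2)[XO./X.X/OXO]+1
p2 O@[XOX/X../OXO]: (1,1)[XOX/XO./OXO]-1* (1,2)[XOX/X.O/OXO]-1
p3 X@[XOX/XO./OXO]: (1,2)[XOX/XOX/OXO]+1*
p4 O@[XOX/XOX/OXO] terminal -1; root [XO./X../OXO] d11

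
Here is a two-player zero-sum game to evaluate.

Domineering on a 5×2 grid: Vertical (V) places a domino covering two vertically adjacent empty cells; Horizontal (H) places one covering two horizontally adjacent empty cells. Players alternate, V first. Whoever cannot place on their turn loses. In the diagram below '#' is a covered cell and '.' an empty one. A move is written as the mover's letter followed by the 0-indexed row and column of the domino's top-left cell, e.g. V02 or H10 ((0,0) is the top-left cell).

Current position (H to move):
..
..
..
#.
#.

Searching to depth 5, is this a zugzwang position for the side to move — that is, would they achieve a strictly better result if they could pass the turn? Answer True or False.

zugzwang(../../../#./#., H) = False

ply 1, H at ../../../#./#. | H00=-1→##/../../#./#.; H10=+1→../##/../#./#.*; H20=-1→../../##/#./#.
ply 2, V at ../##/../#./#. | V21=-1→../##/.#/##/#.*; V31=-1→../##/../##/##
ply 3, H at ../##/.#/##/#. | H00=+1→##/##/.#/##/#.*
ply 4: ##/##/.#/##/#. is terminal -1 (V); from ../../../#./#. depth 5
pass branch (V moves first from the same position):
  | ply 1, V at ../../../#./#. | V00=+1→#./#./../#./#.*; V01=+1→.#/.#/../#./#.; V10=+1→../#./#./#./#.; V11=+1→../.#/.#/#./#.; V21=-1→../../.#/##/#.; V31=-1→../../../##/##
  | ply 2, H at #./#./../#./#. | H20=-1→#./#./##/#./#.*
  | ply 3, V at #./#./##/#./#. | V01=+1→##/##/##/#./#.*; V31=+1→#./#./##/##/##
  | ply 4: ##/##/##/#./#. is terminal -1 (H); from ../../../#./#. depth 5
H moving scores +1; H passing scores -1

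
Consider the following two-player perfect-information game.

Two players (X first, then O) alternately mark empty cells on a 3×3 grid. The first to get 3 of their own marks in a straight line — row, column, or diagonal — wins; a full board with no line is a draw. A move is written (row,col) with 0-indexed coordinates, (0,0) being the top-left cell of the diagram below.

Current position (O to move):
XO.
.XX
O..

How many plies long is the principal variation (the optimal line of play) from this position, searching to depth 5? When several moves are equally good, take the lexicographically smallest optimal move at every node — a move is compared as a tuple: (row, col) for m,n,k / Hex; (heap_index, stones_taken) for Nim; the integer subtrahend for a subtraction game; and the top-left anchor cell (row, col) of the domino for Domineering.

PV length from [XO./.XX/O..]: 2 plies

ply 1, O at XO./.XX/O.. | (0,2)=-1→XOO/.XX/O..*; (1,0)=-1→XO./OXX/O..; (2,1)=-1→XO./.XX/OO.; (2,2)=-1→XO./.XX/O.O
ply 2, X at XOO/.XX/O.. | (1,0)=+1→XOO/XXX/O..*; (2,1)=+1→XOO/.XX/OX.; (2,2)=+1→XOO/.XX/O.X
ply 3: XOO/XXX/O.. is terminal -1 (O); from XO./.XX/O.. depth 5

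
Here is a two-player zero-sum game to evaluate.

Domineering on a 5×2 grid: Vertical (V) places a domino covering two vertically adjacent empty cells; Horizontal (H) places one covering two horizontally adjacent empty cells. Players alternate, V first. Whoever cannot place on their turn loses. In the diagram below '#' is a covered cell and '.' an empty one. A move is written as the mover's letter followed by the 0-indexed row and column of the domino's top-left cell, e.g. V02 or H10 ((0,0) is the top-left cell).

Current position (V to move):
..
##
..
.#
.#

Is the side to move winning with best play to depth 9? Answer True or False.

V winning at [../##/../.#/.#]: False

ply 1, V at ../##/../.#/.# | V20=-1→../##/#./##/.#*; V30=-1→../##/../##/##
ply 2, H at ../##/#./##/.# | H00=+1→##/##/#./##/.#*
ply 3: ##/##/#./##/.# is terminal -1 (V); from ../##/../.#/.# depth 9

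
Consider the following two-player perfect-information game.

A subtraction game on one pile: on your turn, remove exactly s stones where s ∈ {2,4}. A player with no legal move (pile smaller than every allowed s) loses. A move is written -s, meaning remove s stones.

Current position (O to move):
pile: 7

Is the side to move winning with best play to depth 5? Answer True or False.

ply 1, O at 7 | -2=-1→5*; -4=-1→3
ply 2, X at 5 | -2=-1→3; -4=+1→1*
ply 3: 1 is terminal -1 (O); from 7 depth 5

O winning at [7]: False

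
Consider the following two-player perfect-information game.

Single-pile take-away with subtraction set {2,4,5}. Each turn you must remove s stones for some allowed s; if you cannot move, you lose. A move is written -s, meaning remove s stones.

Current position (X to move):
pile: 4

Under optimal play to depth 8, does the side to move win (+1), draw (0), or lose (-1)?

ply 1, X at 4 | -2=-1→2; -4=+1→0*
ply 2: 0 is terminal -1 (O); from 4 depth 8

value(4, X) = +1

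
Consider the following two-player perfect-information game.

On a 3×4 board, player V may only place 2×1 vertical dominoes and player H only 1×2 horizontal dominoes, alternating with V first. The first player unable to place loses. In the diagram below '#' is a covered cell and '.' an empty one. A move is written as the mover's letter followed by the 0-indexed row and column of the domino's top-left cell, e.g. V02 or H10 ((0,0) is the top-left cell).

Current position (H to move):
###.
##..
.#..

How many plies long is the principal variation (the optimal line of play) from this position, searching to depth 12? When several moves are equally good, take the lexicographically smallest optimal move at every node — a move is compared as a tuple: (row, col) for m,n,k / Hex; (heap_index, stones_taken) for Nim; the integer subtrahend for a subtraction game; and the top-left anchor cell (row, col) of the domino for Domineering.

[###./##../.#..] H move#1: H12:+1/###./####/.#..*, H22:-1/###./##../.###
[###./####/.#..] end (terminal -1, V#2); searched ###./##../.#.. to 12

PV length from [###./##../.#..]: 1 ply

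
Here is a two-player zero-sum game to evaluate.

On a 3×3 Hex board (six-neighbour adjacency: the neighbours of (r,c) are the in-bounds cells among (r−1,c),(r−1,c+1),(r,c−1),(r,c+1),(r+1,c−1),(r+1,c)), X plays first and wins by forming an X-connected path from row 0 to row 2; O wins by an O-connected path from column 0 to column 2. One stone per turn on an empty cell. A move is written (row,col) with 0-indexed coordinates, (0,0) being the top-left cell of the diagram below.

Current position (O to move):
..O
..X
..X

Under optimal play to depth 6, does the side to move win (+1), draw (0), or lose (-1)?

p1 O@[..O/..X/..X]: (0,0)[O.O/..X/..X]+1* (0,1)[.OO/..X/..X]+1 (1,0)[..O/O.X/..X]+1 (1,1)[..O/.OX/..X]+1 (2,0)[..O/..X/O.X]+1 (2,1)[..O/..X/.OX]-1
p2 X@[O.O/..X/..X]: (0,1)[OXO/..X/..X]-1* (1,0)[O.O/X.X/..X]-1 (1,1)[O.O/.XX/..X]-1 (2,0)[O.O/..X/X.X]-1 (2,1)[O.O/..X/.XX]-1
p3 O@[OXO/..X/..X]: (1,0)[OXO/O.X/..X]-1 (1,1)[OXO/.OX/..X]+1* (2,0)[OXO/..X/O.X]-1 (2,1)[OXO/..X/.OX]-1
p4 X@[OXO/.OX/..X]: (1,0)[OXO/XOX/..X]-1* (2,0)[OXO/.OX/X.X]-1 (2,1)[OXO/.OX/.XX]-1
p5 O@[OXO/XOX/..X]: (2,0)[OXO/XOX/O.X]+1* (2,1)[OXO/XOX/.OX]-1
p6 X@[OXO/XOX/O.X] terminal -1; root [..O/..X/..X] d6

value(..O/..X/..X, O) = +1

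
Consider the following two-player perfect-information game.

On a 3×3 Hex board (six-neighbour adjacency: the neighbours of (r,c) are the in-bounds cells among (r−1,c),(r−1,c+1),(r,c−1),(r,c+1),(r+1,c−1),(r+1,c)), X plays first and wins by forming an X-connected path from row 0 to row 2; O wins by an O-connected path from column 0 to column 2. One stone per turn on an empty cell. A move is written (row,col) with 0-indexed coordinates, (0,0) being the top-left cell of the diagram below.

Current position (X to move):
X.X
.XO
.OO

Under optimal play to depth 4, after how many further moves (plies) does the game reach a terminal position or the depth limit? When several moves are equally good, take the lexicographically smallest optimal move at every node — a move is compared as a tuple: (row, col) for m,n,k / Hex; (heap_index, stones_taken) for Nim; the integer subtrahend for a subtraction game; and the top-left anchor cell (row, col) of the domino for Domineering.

[X.X/.XO/.OO] X move#1: (0,1):-1/XXX/.XO/.OO, (1,0):-1/X.X/XXO/.OO, (2,0):+1/X.X/.XO/XOO*
[X.X/.XO/XOO] end (terminal -1, O#2); searched X.X/.XO/.OO to 4

PV length from [X.X/.XO/.OO]: 1 ply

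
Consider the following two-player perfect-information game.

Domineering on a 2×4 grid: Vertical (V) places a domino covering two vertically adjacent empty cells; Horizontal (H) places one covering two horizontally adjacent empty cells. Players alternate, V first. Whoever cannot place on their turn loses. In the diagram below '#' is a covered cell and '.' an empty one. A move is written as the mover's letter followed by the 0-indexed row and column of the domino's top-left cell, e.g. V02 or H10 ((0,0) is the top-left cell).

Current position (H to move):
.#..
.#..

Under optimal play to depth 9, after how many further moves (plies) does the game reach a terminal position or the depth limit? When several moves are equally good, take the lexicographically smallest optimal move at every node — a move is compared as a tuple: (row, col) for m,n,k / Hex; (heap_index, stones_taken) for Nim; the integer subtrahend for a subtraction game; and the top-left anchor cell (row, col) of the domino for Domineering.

PV length from [.#../.#..]: 3 plies

ply 1, H at .#../.#.. | H02=+1→.###/.#..*; H12=+1→.#../.###
ply 2, V at .###/.#.. | V00=-1→####/##..*
ply 3, H at ####/##.. | H12=+1→####/####*
ply 4: ####/#### is terminal -1 (V); from .#../.#.. depth 9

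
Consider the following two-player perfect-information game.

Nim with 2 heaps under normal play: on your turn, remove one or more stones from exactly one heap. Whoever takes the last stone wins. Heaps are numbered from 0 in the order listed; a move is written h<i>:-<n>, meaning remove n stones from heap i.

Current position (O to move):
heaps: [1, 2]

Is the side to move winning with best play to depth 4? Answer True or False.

O winning at [(1,2)]: True

ply 1, O at (1,2) | h0:-1=-1→(0,2); h1:-1=+1→(1,1)*; h1:-2=-1→(1,0)
ply 2, X at (1,1) | h0:-1=-1→(0,1)*; h1:-1=-1→(1,0)
ply 3, O at (0,1) | h1:-1=+1→(0,0)*
ply 4: (0,0) is terminal -1 (X); from (1,2) depth 4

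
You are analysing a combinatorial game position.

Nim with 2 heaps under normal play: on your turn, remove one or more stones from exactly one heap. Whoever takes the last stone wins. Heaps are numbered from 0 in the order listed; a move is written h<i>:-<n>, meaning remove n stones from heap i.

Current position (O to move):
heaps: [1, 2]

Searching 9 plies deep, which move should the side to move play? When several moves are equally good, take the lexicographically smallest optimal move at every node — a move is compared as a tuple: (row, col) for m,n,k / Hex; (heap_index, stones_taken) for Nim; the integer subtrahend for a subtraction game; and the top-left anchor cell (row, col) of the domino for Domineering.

p1 O@[(1,2)]: h0:-1[(0,2)]-1 h1:-1[(1,1)]+1* h1:-2[(1,0)]-1
p2 X@[(1,1)]: h0:-1[(0,1)]-1* h1:-1[(1,0)]-1
p3 O@[(0,1)]: h1:-1[(0,0)]+1*
p4 X@[(0,0)] terminal -1; root [(1,2)] d9

O's best at [(1,2)]: h1:-1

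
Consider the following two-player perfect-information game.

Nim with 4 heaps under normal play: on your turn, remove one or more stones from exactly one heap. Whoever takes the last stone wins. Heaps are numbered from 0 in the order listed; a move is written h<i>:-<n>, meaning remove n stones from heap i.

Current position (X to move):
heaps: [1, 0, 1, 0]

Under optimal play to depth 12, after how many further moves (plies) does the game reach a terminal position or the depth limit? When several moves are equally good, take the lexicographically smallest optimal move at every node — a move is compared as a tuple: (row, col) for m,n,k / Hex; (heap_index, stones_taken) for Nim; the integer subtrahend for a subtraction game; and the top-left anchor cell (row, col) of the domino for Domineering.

PV length from [(1,0,1,0)]: 2 plies

[(1,0,1,0)] X move#1: h0:-1:-1/(0,0,1,0)*, h2:-1:-1/(1,0,0,0)
[(0,0,1,0)] O move#2: h2:-1:+1/(0,0,0,0)*
[(0,0,0,0)] end (terminal -1, X#3); searched (1,0,1,0) to 12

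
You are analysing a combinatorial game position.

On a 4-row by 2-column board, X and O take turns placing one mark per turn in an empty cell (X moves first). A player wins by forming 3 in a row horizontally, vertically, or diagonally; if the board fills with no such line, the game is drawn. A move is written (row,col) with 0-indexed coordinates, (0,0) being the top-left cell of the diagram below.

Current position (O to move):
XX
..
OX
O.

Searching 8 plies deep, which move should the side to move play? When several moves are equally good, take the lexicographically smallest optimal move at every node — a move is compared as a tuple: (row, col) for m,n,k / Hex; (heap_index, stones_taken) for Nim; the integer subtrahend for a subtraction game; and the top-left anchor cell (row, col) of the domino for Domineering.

O's best at [XX/../OX/O.]: (1,0)

ply 1, O at XX/../OX/O. | (1,0)=+1→XX/O./OX/O.*; (1,1)=+0→XX/.O/OX/O.; (3,1)=-1→XX/../OX/OO
ply 2: XX/O./OX/O. is terminal -1 (X); from XX/../OX/O. depth 8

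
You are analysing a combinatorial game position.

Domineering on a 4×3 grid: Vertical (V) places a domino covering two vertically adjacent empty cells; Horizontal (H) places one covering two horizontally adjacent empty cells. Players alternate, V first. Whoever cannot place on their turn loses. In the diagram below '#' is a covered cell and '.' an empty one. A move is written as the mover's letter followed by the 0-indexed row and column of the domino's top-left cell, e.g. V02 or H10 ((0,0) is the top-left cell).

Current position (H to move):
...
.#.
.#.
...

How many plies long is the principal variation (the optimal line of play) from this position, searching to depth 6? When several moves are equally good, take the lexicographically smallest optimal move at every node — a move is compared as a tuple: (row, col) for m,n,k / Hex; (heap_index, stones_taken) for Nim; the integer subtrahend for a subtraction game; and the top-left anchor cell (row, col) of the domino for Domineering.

PV length from [.../.#./.#./...]: 4 plies

p1 H@[.../.#./.#./...]: H00[##./.#./.#./...]-1* H01[.##/.#./.#./...]-1 H30[.../.#./.#./##.]-1 H31[.../.#./.#./.##]-1
p2 V@[##./.#./.#./...]: V02[###/.##/.#./...]+1* V10[##./##./##./...]+1 V12[##./.##/.##/...]+1 V20[##./.#./##./#..]+1 V22[##./.#./.##/..#]+1
p3 H@[###/.##/.#./...]: H30[###/.##/.#./##.]-1* H31[###/.##/.#./.##]-1
p4 V@[###/.##/.#./##.]: V10[###/###/##./##.]+1* V22[###/.##/.##/###]+1
p5 H@[###/###/##./##.] terminal -1; root [.../.#./.#./...] d6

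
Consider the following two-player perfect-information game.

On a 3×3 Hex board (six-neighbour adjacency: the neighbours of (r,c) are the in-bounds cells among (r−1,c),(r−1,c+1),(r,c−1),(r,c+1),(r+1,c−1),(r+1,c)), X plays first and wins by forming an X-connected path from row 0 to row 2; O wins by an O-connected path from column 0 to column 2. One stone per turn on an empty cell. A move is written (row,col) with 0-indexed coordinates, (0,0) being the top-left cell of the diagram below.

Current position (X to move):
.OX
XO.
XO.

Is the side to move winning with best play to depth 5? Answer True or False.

[.OX/XO./XO.] X move#1: (0,0):+1/XOX/XO./XO.*, (1,2):+1/.OX/XOX/XO., (2,2):+1/.OX/XO./XOX
[XOX/XO./XO.] end (terminal -1, O#2); searched .OX/XO./XO. to 5

X winning at [.OX/XO./XO.]: True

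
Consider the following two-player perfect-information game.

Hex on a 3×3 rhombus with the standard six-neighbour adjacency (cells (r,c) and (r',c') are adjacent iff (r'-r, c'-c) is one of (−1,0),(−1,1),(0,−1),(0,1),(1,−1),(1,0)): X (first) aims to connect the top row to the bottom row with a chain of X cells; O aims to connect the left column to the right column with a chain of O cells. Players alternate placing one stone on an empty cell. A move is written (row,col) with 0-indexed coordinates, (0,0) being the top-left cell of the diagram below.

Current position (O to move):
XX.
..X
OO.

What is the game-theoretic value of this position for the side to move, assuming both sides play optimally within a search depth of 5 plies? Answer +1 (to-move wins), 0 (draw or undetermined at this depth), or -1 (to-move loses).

p1 O@[XX./..X/OO.]: (0,2)[XXO/..X/OO.]+1* (1,0)[XX./O.X/OO.]-1 (1,1)[XX./.OX/OO.]+1 (2,2)[XX./..X/OOO]+1
p2 X@[XXO/..X/OO.]: (1,0)[XXO/X.X/OO.]-1* (1,1)[XXO/.XX/OO.]-1 (2,2)[XXO/..X/OOX]-1
p3 O@[XXO/X.X/OO.]: (1,1)[XXO/XOX/OO.]+1* (2,2)[XXO/X.X/OOO]+1
p4 X@[XXO/XOX/OO.] terminal -1; root [XX./..X/OO.] d5

value(XX./..X/OO., O) = +1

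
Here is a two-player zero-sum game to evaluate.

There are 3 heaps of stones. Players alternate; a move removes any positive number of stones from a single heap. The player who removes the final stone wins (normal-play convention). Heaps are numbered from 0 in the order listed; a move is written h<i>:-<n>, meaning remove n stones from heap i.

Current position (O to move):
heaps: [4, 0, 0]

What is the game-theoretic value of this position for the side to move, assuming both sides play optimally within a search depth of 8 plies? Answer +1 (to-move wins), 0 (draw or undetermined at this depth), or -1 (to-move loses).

value((4,0,0), O) = +1

p1 O@[(4,0,0)]: h0:-1[(3,0,0)]-1 h0:-2[(2,0,0)]-1 h0:-3[(1,0,0)]-1 h0:-4[(0,0,0)]+1*
p2 X@[(0,0,0)] terminal -1; root [(4,0,0)] d8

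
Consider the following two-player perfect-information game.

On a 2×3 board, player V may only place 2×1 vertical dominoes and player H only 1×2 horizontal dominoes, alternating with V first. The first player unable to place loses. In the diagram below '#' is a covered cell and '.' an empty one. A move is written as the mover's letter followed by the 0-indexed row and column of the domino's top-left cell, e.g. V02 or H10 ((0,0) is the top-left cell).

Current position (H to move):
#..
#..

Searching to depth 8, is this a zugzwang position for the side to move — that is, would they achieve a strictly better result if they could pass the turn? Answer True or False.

zugzwang(#../#.., H) = False

[#../#..] H move#1: H01:+1/###/#..*, H11:+1/#../###
[###/#..] end (terminal -1, V#2); searched #../#.. to 8
if H skipped the turn, V would face:
~ [#../#..] V move#1: V01:+1/##./##.*, V02:+1/#.#/#.#
~ [##./##.] end (terminal -1, H#2); searched #../#.. to 8
compare (H): move=+1 vs pass=-1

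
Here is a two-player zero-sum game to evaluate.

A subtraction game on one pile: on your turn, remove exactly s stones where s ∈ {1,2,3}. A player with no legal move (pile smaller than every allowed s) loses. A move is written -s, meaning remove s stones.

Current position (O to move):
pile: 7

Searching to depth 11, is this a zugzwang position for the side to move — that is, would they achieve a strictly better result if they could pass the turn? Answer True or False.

ply 1, O at 7 | -1=-1→6; -2=-1→5; -3=+1→4*
ply 2, X at 4 | -1=-1→3*; -2=-1→2; -3=-1→1
ply 3, O at 3 | -1=-1→2; -2=-1→1; -3=+1→0*
ply 4: 0 is terminal -1 (X); from 7 depth 11
pass branch (X moves first from the same position):
  | ply 1, X at 7 | -1=-1→6; -2=-1→5; -3=+1→4*
  | ply 2, O at 4 | -1=-1→3*; -2=-1→2; -3=-1→1
  | ply 3, X at 3 | -1=-1→2; -2=-1→1; -3=+1→0*
  | ply 4: 0 is terminal -1 (O); from 7 depth 11
O moving scores +1; O passing scores -1

zugzwang(7, O) = False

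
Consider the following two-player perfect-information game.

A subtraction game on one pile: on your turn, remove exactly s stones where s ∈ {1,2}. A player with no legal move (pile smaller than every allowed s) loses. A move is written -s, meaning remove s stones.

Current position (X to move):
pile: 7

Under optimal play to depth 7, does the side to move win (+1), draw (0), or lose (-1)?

[7] X move#1: -1:+1/6*, -2:-1/5
[6] O move#2: -1:-1/5*, -2:-1/4
[5] X move#3: -1:-1/4, -2:+1/3*
[3] O move#4: -1:-1/2*, -2:-1/1
[2] X move#5: -1:-1/1, -2:+1/0*
[0] end (terminal -1, O#6); searched 7 to 7

value(7, X) = +1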